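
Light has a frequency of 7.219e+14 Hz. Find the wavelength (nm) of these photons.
415.28 nm

Using the wave equation: c = fλ

Solving for wavelength:
λ = c/f = (3×10⁸ m/s) / (7.219e+14 Hz)
λ = 415.28 nm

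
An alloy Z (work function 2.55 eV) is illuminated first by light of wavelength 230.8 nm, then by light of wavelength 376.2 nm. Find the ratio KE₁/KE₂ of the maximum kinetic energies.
3.7843

Using Einstein's equation: KE_max = hc/λ - φ

For λ₁ = 230.8 nm:
E₁ = hc/λ₁ = 5.3719 eV
KE₁ = E₁ - φ = 5.3719 - 2.55 = 2.8219 eV

For λ₂ = 376.2 nm:
E₂ = hc/λ₂ = 3.2957 eV
KE₂ = E₂ - φ = 3.2957 - 2.55 = 0.7457 eV

Ratio: KE₁/KE₂ = 2.8219/0.7457 = 3.7843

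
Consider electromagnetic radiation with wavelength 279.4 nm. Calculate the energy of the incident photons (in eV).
4.4375 eV

Using E = hf = hc/λ:

E = hc/λ = (6.626×10⁻³⁴ J·s)(3×10⁸ m/s) / (279.4×10⁻⁹ m)
E = 4.4375 eV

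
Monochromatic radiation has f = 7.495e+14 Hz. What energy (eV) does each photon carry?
3.0997 eV

Using E = hf:

E = hf = (6.626×10⁻³⁴ J·s)(7.495e+14 Hz)
E = 3.0997 eV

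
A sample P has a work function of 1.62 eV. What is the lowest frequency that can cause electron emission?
3.9171e+14 Hz

The threshold frequency is when the photon energy equals the work function:
hf₀ = φ

Solving for f₀:
f₀ = φ/h = (1.62 eV × 1.602×10⁻¹⁹ J/eV) / (6.626×10⁻³⁴ J·s)
f₀ = 3.9171e+14 Hz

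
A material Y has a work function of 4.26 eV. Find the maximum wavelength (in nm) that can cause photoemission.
291.04 nm

The threshold wavelength is when the photon energy equals the work function:
hc/λ₀ = φ

Solving for λ₀:
λ₀ = hc/φ = (6.626×10⁻³⁴ J·s)(3×10⁸ m/s) / (4.26 eV × 1.602×10⁻¹⁹ J/eV)
λ₀ = 291.04 nm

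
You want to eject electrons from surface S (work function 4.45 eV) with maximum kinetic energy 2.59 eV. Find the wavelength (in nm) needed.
176.11 nm

From Einstein's equation: KE_max = hc/λ - φ

Rearranging for λ:
hc/λ = KE_max + φ
λ = hc/(KE_max + φ)

Required photon energy:
E_photon = KE_max + φ = 2.59 + 4.45 = 7.04 eV

Required wavelength:
λ = hc/E_photon = (6.626×10⁻³⁴)(3×10⁸) / (7.04 × 1.602×10⁻¹⁹)
λ = 176.11 nm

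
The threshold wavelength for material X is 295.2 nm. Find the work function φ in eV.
4.20 eV

At the threshold wavelength, photon energy equals work function:
φ = hc/λ₀

Calculating:
φ = (6.626×10⁻³⁴ J·s)(3×10⁸ m/s) / (295.2×10⁻⁹ m)
φ = 4.20 eV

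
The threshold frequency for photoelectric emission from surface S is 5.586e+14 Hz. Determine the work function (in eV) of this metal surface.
2.31 eV

At the threshold frequency, photon energy equals work function:
φ = hf₀

Calculating:
φ = (6.626×10⁻³⁴ J·s)(5.586e+14 Hz)
φ = 2.31 eV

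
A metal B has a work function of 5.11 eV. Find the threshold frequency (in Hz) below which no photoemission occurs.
1.2356e+15 Hz

The threshold frequency is when the photon energy equals the work function:
hf₀ = φ

Solving for f₀:
f₀ = φ/h = (5.11 eV × 1.602×10⁻¹⁹ J/eV) / (6.626×10⁻³⁴ J·s)
f₀ = 1.2356e+15 Hz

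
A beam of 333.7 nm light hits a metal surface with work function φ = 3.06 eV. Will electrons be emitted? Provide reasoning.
Yes

For photoemission, the photon energy must exceed the work function.

Photon energy: E = hc/λ = 3.7154 eV
Work function: φ = 3.06 eV

Since E_photon (3.7154 eV) > φ (3.06 eV), photoemission WILL occur.
The threshold wavelength is λ₀ = hc/φ = 405.2 nm.
Since 333.7 nm < 405.2 nm, the light has sufficient energy.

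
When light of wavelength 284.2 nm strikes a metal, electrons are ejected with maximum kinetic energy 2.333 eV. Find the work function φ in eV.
2.03 eV

From Einstein's photoelectric equation: KE_max = hf - φ = hc/λ - φ

Rearranging for φ:
φ = hc/λ - KE_max

Calculate photon energy:
E_photon = hc/λ = 4.3626 eV

Therefore:
φ = 4.3626 - 2.333 = 2.03 eV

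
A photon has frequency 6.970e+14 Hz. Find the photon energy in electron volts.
2.8826 eV

Using E = hf:

E = hf = (6.626×10⁻³⁴ J·s)(6.970e+14 Hz)
E = 2.8826 eV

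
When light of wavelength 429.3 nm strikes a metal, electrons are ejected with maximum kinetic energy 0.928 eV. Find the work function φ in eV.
1.96 eV

From Einstein's photoelectric equation: KE_max = hf - φ = hc/λ - φ

Rearranging for φ:
φ = hc/λ - KE_max

Calculate photon energy:
E_photon = hc/λ = 2.8881 eV

Therefore:
φ = 2.8881 - 0.928 = 1.96 eV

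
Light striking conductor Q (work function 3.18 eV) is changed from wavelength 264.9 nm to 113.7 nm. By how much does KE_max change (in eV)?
6.2241 eV

Using Einstein's equation: KE_max = hc/λ - φ

For λ₁ = 264.9 nm:
KE₁ = hc/λ₁ - φ = 4.6804 - 3.18 = 1.5004 eV

For λ₂ = 113.7 nm:
KE₂ = hc/λ₂ - φ = 10.9045 - 3.18 = 7.7245 eV

Change in KE:
ΔKE = KE₂ - KE₁ = 7.7245 - 1.5004 = 6.2241 eV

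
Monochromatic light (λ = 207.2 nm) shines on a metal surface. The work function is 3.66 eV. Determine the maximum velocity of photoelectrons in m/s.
9.0412e+05 m/s

First, find the maximum kinetic energy:
E_photon = hc/λ = 5.9838 eV
KE_max = E_photon - φ = 5.9838 - 3.66 = 2.3238 eV

Convert to Joules: KE_max = 2.3238 × 1.602×10⁻¹⁹ J = 3.7231e-19 J

Then use KE = ½mv² to find velocity:
v = √(2·KE/m) = √(2 × 3.7231e-19 J / 9.109e-31 kg)
v = 9.0412e+05 m/s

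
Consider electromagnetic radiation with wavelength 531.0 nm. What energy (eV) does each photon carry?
2.3349 eV

Using E = hf = hc/λ:

E = hc/λ = (6.626×10⁻³⁴ J·s)(3×10⁸ m/s) / (531.0×10⁻⁹ m)
E = 2.3349 eV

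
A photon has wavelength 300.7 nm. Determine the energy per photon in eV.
4.1232 eV

Using E = hf = hc/λ:

E = hc/λ = (6.626×10⁻³⁴ J·s)(3×10⁸ m/s) / (300.7×10⁻⁹ m)
E = 4.1232 eV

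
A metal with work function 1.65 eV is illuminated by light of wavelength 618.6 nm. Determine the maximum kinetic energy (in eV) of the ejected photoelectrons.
0.3543 eV

Using Einstein's photoelectric equation: KE_max = hf - φ = hc/λ - φ

First, calculate the photon energy:
E_photon = hc/λ = (6.626×10⁻³⁴ J·s)(3×10⁸ m/s) / (618.6×10⁻⁹ m)
E_photon = 2.0043 eV

Then, the maximum kinetic energy:
KE_max = E_photon - φ = 2.0043 eV - 1.65 eV = 0.3543 eV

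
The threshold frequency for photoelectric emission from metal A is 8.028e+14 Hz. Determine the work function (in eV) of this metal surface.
3.32 eV

At the threshold frequency, photon energy equals work function:
φ = hf₀

Calculating:
φ = (6.626×10⁻³⁴ J·s)(8.028e+14 Hz)
φ = 3.32 eV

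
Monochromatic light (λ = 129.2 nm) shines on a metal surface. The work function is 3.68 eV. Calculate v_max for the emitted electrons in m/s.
1.4426e+06 m/s

First, find the maximum kinetic energy:
E_photon = hc/λ = 9.5963 eV
KE_max = E_photon - φ = 9.5963 - 3.68 = 5.9163 eV

Convert to Joules: KE_max = 5.9163 × 1.602×10⁻¹⁹ J = 9.4790e-19 J

Then use KE = ½mv² to find velocity:
v = √(2·KE/m) = √(2 × 9.4790e-19 J / 9.109e-31 kg)
v = 1.4426e+06 m/s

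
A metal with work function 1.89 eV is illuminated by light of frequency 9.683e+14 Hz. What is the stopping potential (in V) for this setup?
2.1146 V

The stopping potential V_s satisfies: eV_s = KE_max

First, find KE_max using Einstein's equation:
E_photon = hf = (6.626×10⁻³⁴ J·s)(9.683e+14 Hz) = 4.0046 eV
KE_max = E_photon - φ = 4.0046 - 1.89 = 2.1146 eV

Since eV_s = KE_max:
V_s = KE_max/e = 2.1146 V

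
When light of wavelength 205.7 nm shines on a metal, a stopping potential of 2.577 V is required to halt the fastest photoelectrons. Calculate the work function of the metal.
3.45 eV

The stopping potential gives the maximum kinetic energy: KE_max = eV_s = 2.577 eV

From Einstein's photoelectric equation: KE_max = hc/λ - φ
Rearranging: φ = hc/λ - KE_max

Calculate photon energy:
E_photon = hc/λ = (6.626×10⁻³⁴ J·s)(3×10⁸ m/s) / (205.7×10⁻⁹ m) = 6.0274 eV

Therefore:
φ = 6.0274 - 2.577 = 3.45 eV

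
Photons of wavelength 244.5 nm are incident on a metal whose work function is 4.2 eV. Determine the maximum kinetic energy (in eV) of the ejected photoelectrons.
0.8709 eV

Using Einstein's photoelectric equation: KE_max = hf - φ = hc/λ - φ

First, calculate the photon energy:
E_photon = hc/λ = (6.626×10⁻³⁴ J·s)(3×10⁸ m/s) / (244.5×10⁻⁹ m)
E_photon = 5.0709 eV

Then, the maximum kinetic energy:
KE_max = E_photon - φ = 5.0709 eV - 4.2 eV = 0.8709 eV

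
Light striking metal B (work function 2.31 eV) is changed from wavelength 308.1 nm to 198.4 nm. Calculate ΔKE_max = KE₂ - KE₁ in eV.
2.2250 eV

Using Einstein's equation: KE_max = hc/λ - φ

For λ₁ = 308.1 nm:
KE₁ = hc/λ₁ - φ = 4.0242 - 2.31 = 1.7142 eV

For λ₂ = 198.4 nm:
KE₂ = hc/λ₂ - φ = 6.2492 - 2.31 = 3.9392 eV

Change in KE:
ΔKE = KE₂ - KE₁ = 3.9392 - 1.7142 = 2.2250 eV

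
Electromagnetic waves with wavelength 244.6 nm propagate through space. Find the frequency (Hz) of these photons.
1.2256e+15 Hz

Using the wave equation: c = fλ

Solving for frequency:
f = c/λ = (3×10⁸ m/s) / (244.6×10⁻⁹ m)
f = 1.2256e+15 Hz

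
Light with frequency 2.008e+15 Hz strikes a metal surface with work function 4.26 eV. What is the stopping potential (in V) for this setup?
4.0444 V

The stopping potential V_s satisfies: eV_s = KE_max

First, find KE_max using Einstein's equation:
E_photon = hf = (6.626×10⁻³⁴ J·s)(2.008e+15 Hz) = 8.3044 eV
KE_max = E_photon - φ = 8.3044 - 4.26 = 4.0444 eV

Since eV_s = KE_max:
V_s = KE_max/e = 4.0444 V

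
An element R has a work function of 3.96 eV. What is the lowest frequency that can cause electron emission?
9.5752e+14 Hz

The threshold frequency is when the photon energy equals the work function:
hf₀ = φ

Solving for f₀:
f₀ = φ/h = (3.96 eV × 1.602×10⁻¹⁹ J/eV) / (6.626×10⁻³⁴ J·s)
f₀ = 9.5752e+14 Hz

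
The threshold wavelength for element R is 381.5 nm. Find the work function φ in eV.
3.25 eV

At the threshold wavelength, photon energy equals work function:
φ = hc/λ₀

Calculating:
φ = (6.626×10⁻³⁴ J·s)(3×10⁸ m/s) / (381.5×10⁻⁹ m)
φ = 3.25 eV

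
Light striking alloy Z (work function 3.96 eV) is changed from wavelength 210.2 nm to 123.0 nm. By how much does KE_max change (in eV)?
4.1816 eV

Using Einstein's equation: KE_max = hc/λ - φ

For λ₁ = 210.2 nm:
KE₁ = hc/λ₁ - φ = 5.8984 - 3.96 = 1.9384 eV

For λ₂ = 123.0 nm:
KE₂ = hc/λ₂ - φ = 10.0800 - 3.96 = 6.1200 eV

Change in KE:
ΔKE = KE₂ - KE₁ = 6.1200 - 1.9384 = 4.1816 eV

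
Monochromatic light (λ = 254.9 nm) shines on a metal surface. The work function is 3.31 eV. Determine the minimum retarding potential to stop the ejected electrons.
1.5540 V

The stopping potential V_s satisfies: eV_s = KE_max

First, find KE_max using Einstein's equation:
E_photon = hc/λ = 4.8640 eV
KE_max = E_photon - φ = 4.8640 - 3.31 = 1.5540 eV

Since eV_s = KE_max:
V_s = KE_max/e = 1.5540 V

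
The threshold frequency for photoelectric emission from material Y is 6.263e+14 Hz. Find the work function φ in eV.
2.59 eV

At the threshold frequency, photon energy equals work function:
φ = hf₀

Calculating:
φ = (6.626×10⁻³⁴ J·s)(6.263e+14 Hz)
φ = 2.59 eV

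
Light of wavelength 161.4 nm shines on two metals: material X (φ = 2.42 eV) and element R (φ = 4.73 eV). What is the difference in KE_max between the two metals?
2.3100 eV

Using KE_max = hc/λ - φ for each metal:

Photon energy: E = hc/λ = 7.6818 eV

For material X (φ₁ = 2.42 eV):
KE₁ = E - φ₁ = 7.6818 - 2.42 = 5.2618 eV

For element R (φ₂ = 4.73 eV):
KE₂ = E - φ₂ = 7.6818 - 4.73 = 2.9518 eV

Difference:
ΔKE = KE₁ - KE₂ = 5.2618 - 2.9518 = 2.3100 eV

Note: The difference equals the difference in work functions: 4.73 - 2.42 = 2.31 eV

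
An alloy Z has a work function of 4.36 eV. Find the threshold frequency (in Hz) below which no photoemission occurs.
1.0542e+15 Hz

The threshold frequency is when the photon energy equals the work function:
hf₀ = φ

Solving for f₀:
f₀ = φ/h = (4.36 eV × 1.602×10⁻¹⁹ J/eV) / (6.626×10⁻³⁴ J·s)
f₀ = 1.0542e+15 Hz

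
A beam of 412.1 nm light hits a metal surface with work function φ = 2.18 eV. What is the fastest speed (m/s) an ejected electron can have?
5.3988e+05 m/s

First, find the maximum kinetic energy:
E_photon = hc/λ = 3.0086 eV
KE_max = E_photon - φ = 3.0086 - 2.18 = 0.8286 eV

Convert to Joules: KE_max = 0.8286 × 1.602×10⁻¹⁹ J = 1.3276e-19 J

Then use KE = ½mv² to find velocity:
v = √(2·KE/m) = √(2 × 1.3276e-19 J / 9.109e-31 kg)
v = 5.3988e+05 m/s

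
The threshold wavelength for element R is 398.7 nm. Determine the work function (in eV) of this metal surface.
3.11 eV

At the threshold wavelength, photon energy equals work function:
φ = hc/λ₀

Calculating:
φ = (6.626×10⁻³⁴ J·s)(3×10⁸ m/s) / (398.7×10⁻⁹ m)
φ = 3.11 eV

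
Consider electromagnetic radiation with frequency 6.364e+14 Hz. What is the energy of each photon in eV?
2.6319 eV

Using E = hf:

E = hf = (6.626×10⁻³⁴ J·s)(6.364e+14 Hz)
E = 2.6319 eV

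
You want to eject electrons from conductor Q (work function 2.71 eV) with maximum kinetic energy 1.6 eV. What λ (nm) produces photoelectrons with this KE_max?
287.67 nm

From Einstein's equation: KE_max = hc/λ - φ

Rearranging for λ:
hc/λ = KE_max + φ
λ = hc/(KE_max + φ)

Required photon energy:
E_photon = KE_max + φ = 1.6 + 2.71 = 4.31 eV

Required wavelength:
λ = hc/E_photon = (6.626×10⁻³⁴)(3×10⁸) / (4.31 × 1.602×10⁻¹⁹)
λ = 287.67 nm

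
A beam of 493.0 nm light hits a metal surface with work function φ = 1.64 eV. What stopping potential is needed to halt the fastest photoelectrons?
0.8749 V

The stopping potential V_s satisfies: eV_s = KE_max

First, find KE_max using Einstein's equation:
E_photon = hc/λ = 2.5149 eV
KE_max = E_photon - φ = 2.5149 - 1.64 = 0.8749 eV

Since eV_s = KE_max:
V_s = KE_max/e = 0.8749 V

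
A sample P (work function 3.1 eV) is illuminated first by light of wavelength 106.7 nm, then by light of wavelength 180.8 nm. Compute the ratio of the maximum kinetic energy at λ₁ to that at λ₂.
2.2674

Using Einstein's equation: KE_max = hc/λ - φ

For λ₁ = 106.7 nm:
E₁ = hc/λ₁ = 11.6199 eV
KE₁ = E₁ - φ = 11.6199 - 3.1 = 8.5199 eV

For λ₂ = 180.8 nm:
E₂ = hc/λ₂ = 6.8575 eV
KE₂ = E₂ - φ = 6.8575 - 3.1 = 3.7575 eV

Ratio: KE₁/KE₂ = 8.5199/3.7575 = 2.2674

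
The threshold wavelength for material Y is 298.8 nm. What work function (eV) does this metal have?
4.15 eV

At the threshold wavelength, photon energy equals work function:
φ = hc/λ₀

Calculating:
φ = (6.626×10⁻³⁴ J·s)(3×10⁸ m/s) / (298.8×10⁻⁹ m)
φ = 4.15 eV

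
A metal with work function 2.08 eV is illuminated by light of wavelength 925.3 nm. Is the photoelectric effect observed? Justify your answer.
No

For photoemission, the photon energy must exceed the work function.

Photon energy: E = hc/λ = 1.3399 eV
Work function: φ = 2.08 eV

Since E_photon (1.3399 eV) < φ (2.08 eV), photoemission will NOT occur.
The threshold wavelength is λ₀ = hc/φ = 596.1 nm.
Since 925.3 nm > 596.1 nm, the photons lack sufficient energy.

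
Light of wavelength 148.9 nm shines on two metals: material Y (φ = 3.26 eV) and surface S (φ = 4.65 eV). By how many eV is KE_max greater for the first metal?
1.3900 eV

Using KE_max = hc/λ - φ for each metal:

Photon energy: E = hc/λ = 8.3267 eV

For material Y (φ₁ = 3.26 eV):
KE₁ = E - φ₁ = 8.3267 - 3.26 = 5.0667 eV

For surface S (φ₂ = 4.65 eV):
KE₂ = E - φ₂ = 8.3267 - 4.65 = 3.6767 eV

Difference:
ΔKE = KE₁ - KE₂ = 5.0667 - 3.6767 = 1.3900 eV

Note: The difference equals the difference in work functions: 4.65 - 3.26 = 1.39 eV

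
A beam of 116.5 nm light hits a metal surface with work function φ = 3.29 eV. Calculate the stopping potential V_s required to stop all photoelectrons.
7.3524 V

The stopping potential V_s satisfies: eV_s = KE_max

First, find KE_max using Einstein's equation:
E_photon = hc/λ = 10.6424 eV
KE_max = E_photon - φ = 10.6424 - 3.29 = 7.3524 eV

Since eV_s = KE_max:
V_s = KE_max/e = 7.3524 V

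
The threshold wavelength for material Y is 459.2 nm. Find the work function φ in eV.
2.70 eV

At the threshold wavelength, photon energy equals work function:
φ = hc/λ₀

Calculating:
φ = (6.626×10⁻³⁴ J·s)(3×10⁸ m/s) / (459.2×10⁻⁹ m)
φ = 2.70 eV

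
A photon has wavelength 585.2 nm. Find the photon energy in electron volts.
2.1187 eV

Using E = hf = hc/λ:

E = hc/λ = (6.626×10⁻³⁴ J·s)(3×10⁸ m/s) / (585.2×10⁻⁹ m)
E = 2.1187 eV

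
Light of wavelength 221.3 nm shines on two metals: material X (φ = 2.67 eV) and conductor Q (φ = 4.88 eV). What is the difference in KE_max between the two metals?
2.2100 eV

Using KE_max = hc/λ - φ for each metal:

Photon energy: E = hc/λ = 5.6025 eV

For material X (φ₁ = 2.67 eV):
KE₁ = E - φ₁ = 5.6025 - 2.67 = 2.9325 eV

For conductor Q (φ₂ = 4.88 eV):
KE₂ = E - φ₂ = 5.6025 - 4.88 = 0.7225 eV

Difference:
ΔKE = KE₁ - KE₂ = 2.9325 - 0.7225 = 2.2100 eV

Note: The difference equals the difference in work functions: 4.88 - 2.67 = 2.21 eV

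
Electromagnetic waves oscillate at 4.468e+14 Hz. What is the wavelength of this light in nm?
670.98 nm

Using the wave equation: c = fλ

Solving for wavelength:
λ = c/f = (3×10⁸ m/s) / (4.468e+14 Hz)
λ = 670.98 nm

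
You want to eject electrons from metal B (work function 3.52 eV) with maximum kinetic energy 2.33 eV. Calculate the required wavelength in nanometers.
211.94 nm

From Einstein's equation: KE_max = hc/λ - φ

Rearranging for λ:
hc/λ = KE_max + φ
λ = hc/(KE_max + φ)

Required photon energy:
E_photon = KE_max + φ = 2.33 + 3.52 = 5.85 eV

Required wavelength:
λ = hc/E_photon = (6.626×10⁻³⁴)(3×10⁸) / (5.85 × 1.602×10⁻¹⁹)
λ = 211.94 nm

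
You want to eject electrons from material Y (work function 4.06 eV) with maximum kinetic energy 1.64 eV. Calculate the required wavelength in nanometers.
217.52 nm

From Einstein's equation: KE_max = hc/λ - φ

Rearranging for λ:
hc/λ = KE_max + φ
λ = hc/(KE_max + φ)

Required photon energy:
E_photon = KE_max + φ = 1.64 + 4.06 = 5.70 eV

Required wavelength:
λ = hc/E_photon = (6.626×10⁻³⁴)(3×10⁸) / (5.70 × 1.602×10⁻¹⁹)
λ = 217.52 nm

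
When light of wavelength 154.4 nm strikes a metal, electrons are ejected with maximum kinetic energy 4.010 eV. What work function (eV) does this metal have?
4.02 eV

From Einstein's photoelectric equation: KE_max = hf - φ = hc/λ - φ

Rearranging for φ:
φ = hc/λ - KE_max

Calculate photon energy:
E_photon = hc/λ = 8.0301 eV

Therefore:
φ = 8.0301 - 4.010 = 4.02 eV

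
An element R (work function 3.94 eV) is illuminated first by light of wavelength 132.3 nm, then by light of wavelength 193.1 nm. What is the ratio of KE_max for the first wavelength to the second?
2.1895

Using Einstein's equation: KE_max = hc/λ - φ

For λ₁ = 132.3 nm:
E₁ = hc/λ₁ = 9.3714 eV
KE₁ = E₁ - φ = 9.3714 - 3.94 = 5.4314 eV

For λ₂ = 193.1 nm:
E₂ = hc/λ₂ = 6.4207 eV
KE₂ = E₂ - φ = 6.4207 - 3.94 = 2.4807 eV

Ratio: KE₁/KE₂ = 5.4314/2.4807 = 2.1895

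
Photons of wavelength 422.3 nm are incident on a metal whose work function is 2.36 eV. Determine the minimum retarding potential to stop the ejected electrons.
0.5759 V

The stopping potential V_s satisfies: eV_s = KE_max

First, find KE_max using Einstein's equation:
E_photon = hc/λ = 2.9359 eV
KE_max = E_photon - φ = 2.9359 - 2.36 = 0.5759 eV

Since eV_s = KE_max:
V_s = KE_max/e = 0.5759 V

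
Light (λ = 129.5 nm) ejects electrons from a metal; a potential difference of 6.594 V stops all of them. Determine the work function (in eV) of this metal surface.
2.98 eV

The stopping potential gives the maximum kinetic energy: KE_max = eV_s = 6.594 eV

From Einstein's photoelectric equation: KE_max = hc/λ - φ
Rearranging: φ = hc/λ - KE_max

Calculate photon energy:
E_photon = hc/λ = (6.626×10⁻³⁴ J·s)(3×10⁸ m/s) / (129.5×10⁻⁹ m) = 9.5741 eV

Therefore:
φ = 9.5741 - 6.594 = 2.98 eV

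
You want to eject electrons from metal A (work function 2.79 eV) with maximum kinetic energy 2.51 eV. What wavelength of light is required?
233.93 nm

From Einstein's equation: KE_max = hc/λ - φ

Rearranging for λ:
hc/λ = KE_max + φ
λ = hc/(KE_max + φ)

Required photon energy:
E_photon = KE_max + φ = 2.51 + 2.79 = 5.30 eV

Required wavelength:
λ = hc/E_photon = (6.626×10⁻³⁴)(3×10⁸) / (5.30 × 1.602×10⁻¹⁹)
λ = 233.93 nm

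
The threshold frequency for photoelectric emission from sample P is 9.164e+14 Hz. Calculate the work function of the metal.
3.79 eV

At the threshold frequency, photon energy equals work function:
φ = hf₀

Calculating:
φ = (6.626×10⁻³⁴ J·s)(9.164e+14 Hz)
φ = 3.79 eV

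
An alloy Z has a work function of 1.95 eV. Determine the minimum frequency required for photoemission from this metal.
4.7151e+14 Hz

The threshold frequency is when the photon energy equals the work function:
hf₀ = φ

Solving for f₀:
f₀ = φ/h = (1.95 eV × 1.602×10⁻¹⁹ J/eV) / (6.626×10⁻³⁴ J·s)
f₀ = 4.7151e+14 Hz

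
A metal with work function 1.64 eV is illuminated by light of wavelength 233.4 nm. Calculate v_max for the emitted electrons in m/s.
1.1365e+06 m/s

First, find the maximum kinetic energy:
E_photon = hc/λ = 5.3121 eV
KE_max = E_photon - φ = 5.3121 - 1.64 = 3.6721 eV

Convert to Joules: KE_max = 3.6721 × 1.602×10⁻¹⁹ J = 5.8833e-19 J

Then use KE = ½mv² to find velocity:
v = √(2·KE/m) = √(2 × 5.8833e-19 J / 9.109e-31 kg)
v = 1.1365e+06 m/s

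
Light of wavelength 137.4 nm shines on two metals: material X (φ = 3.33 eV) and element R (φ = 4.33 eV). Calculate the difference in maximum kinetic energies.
1.0000 eV

Using KE_max = hc/λ - φ for each metal:

Photon energy: E = hc/λ = 9.0236 eV

For material X (φ₁ = 3.33 eV):
KE₁ = E - φ₁ = 9.0236 - 3.33 = 5.6936 eV

For element R (φ₂ = 4.33 eV):
KE₂ = E - φ₂ = 9.0236 - 4.33 = 4.6936 eV

Difference:
ΔKE = KE₁ - KE₂ = 5.6936 - 4.6936 = 1.0000 eV

Note: The difference equals the difference in work functions: 4.33 - 3.33 = 1.00 eV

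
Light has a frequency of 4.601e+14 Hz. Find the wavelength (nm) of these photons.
651.58 nm

Using the wave equation: c = fλ

Solving for wavelength:
λ = c/f = (3×10⁸ m/s) / (4.601e+14 Hz)
λ = 651.58 nm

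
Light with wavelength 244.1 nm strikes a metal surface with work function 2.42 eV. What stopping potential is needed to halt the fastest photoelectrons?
2.6592 V

The stopping potential V_s satisfies: eV_s = KE_max

First, find KE_max using Einstein's equation:
E_photon = hc/λ = 5.0792 eV
KE_max = E_photon - φ = 5.0792 - 2.42 = 2.6592 eV

Since eV_s = KE_max:
V_s = KE_max/e = 2.6592 V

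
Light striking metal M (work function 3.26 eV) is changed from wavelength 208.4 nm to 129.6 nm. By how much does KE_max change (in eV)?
3.6173 eV

Using Einstein's equation: KE_max = hc/λ - φ

For λ₁ = 208.4 nm:
KE₁ = hc/λ₁ - φ = 5.9493 - 3.26 = 2.6893 eV

For λ₂ = 129.6 nm:
KE₂ = hc/λ₂ - φ = 9.5667 - 3.26 = 6.3067 eV

Change in KE:
ΔKE = KE₂ - KE₁ = 6.3067 - 2.6893 = 3.6173 eV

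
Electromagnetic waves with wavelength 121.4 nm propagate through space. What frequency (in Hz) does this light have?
2.4695e+15 Hz

Using the wave equation: c = fλ

Solving for frequency:
f = c/λ = (3×10⁸ m/s) / (121.4×10⁻⁹ m)
f = 2.4695e+15 Hz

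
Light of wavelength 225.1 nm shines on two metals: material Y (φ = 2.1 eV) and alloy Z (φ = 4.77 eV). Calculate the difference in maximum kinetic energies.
2.6700 eV

Using KE_max = hc/λ - φ for each metal:

Photon energy: E = hc/λ = 5.5080 eV

For material Y (φ₁ = 2.1 eV):
KE₁ = E - φ₁ = 5.5080 - 2.1 = 3.4080 eV

For alloy Z (φ₂ = 4.77 eV):
KE₂ = E - φ₂ = 5.5080 - 4.77 = 0.7380 eV

Difference:
ΔKE = KE₁ - KE₂ = 3.4080 - 0.7380 = 2.6700 eV

Note: The difference equals the difference in work functions: 4.77 - 2.1 = 2.67 eV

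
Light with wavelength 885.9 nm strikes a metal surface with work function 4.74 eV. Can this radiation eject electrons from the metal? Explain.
No

For photoemission, the photon energy must exceed the work function.

Photon energy: E = hc/λ = 1.3995 eV
Work function: φ = 4.74 eV

Since E_photon (1.3995 eV) < φ (4.74 eV), photoemission will NOT occur.
The threshold wavelength is λ₀ = hc/φ = 261.6 nm.
Since 885.9 nm > 261.6 nm, the photons lack sufficient energy.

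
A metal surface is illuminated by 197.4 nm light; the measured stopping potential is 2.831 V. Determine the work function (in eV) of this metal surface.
3.45 eV

The stopping potential gives the maximum kinetic energy: KE_max = eV_s = 2.831 eV

From Einstein's photoelectric equation: KE_max = hc/λ - φ
Rearranging: φ = hc/λ - KE_max

Calculate photon energy:
E_photon = hc/λ = (6.626×10⁻³⁴ J·s)(3×10⁸ m/s) / (197.4×10⁻⁹ m) = 6.2809 eV

Therefore:
φ = 6.2809 - 2.831 = 3.45 eV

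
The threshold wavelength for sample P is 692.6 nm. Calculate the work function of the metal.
1.79 eV

At the threshold wavelength, photon energy equals work function:
φ = hc/λ₀

Calculating:
φ = (6.626×10⁻³⁴ J·s)(3×10⁸ m/s) / (692.6×10⁻⁹ m)
φ = 1.79 eV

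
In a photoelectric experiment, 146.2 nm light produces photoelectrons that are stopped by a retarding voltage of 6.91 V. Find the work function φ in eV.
1.57 eV

The stopping potential gives the maximum kinetic energy: KE_max = eV_s = 6.91 eV

From Einstein's photoelectric equation: KE_max = hc/λ - φ
Rearranging: φ = hc/λ - KE_max

Calculate photon energy:
E_photon = hc/λ = (6.626×10⁻³⁴ J·s)(3×10⁸ m/s) / (146.2×10⁻⁹ m) = 8.4805 eV

Therefore:
φ = 8.4805 - 6.91 = 1.57 eV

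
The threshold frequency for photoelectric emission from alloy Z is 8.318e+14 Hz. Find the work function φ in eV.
3.44 eV

At the threshold frequency, photon energy equals work function:
φ = hf₀

Calculating:
φ = (6.626×10⁻³⁴ J·s)(8.318e+14 Hz)
φ = 3.44 eV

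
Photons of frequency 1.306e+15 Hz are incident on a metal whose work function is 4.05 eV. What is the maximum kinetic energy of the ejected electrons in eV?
1.3512 eV

Using Einstein's photoelectric equation: KE_max = hf - φ

First, calculate the photon energy:
E_photon = hf = (6.626×10⁻³⁴ J·s)(1.306e+15 Hz)
E_photon = 5.4012 eV

Then, the maximum kinetic energy:
KE_max = E_photon - φ = 5.4012 eV - 4.05 eV = 1.3512 eV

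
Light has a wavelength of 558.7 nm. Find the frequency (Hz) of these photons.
5.3659e+14 Hz

Using the wave equation: c = fλ

Solving for frequency:
f = c/λ = (3×10⁸ m/s) / (558.7×10⁻⁹ m)
f = 5.3659e+14 Hz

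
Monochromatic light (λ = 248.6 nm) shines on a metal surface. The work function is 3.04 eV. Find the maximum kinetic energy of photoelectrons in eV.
1.9473 eV

Using Einstein's photoelectric equation: KE_max = hf - φ = hc/λ - φ

First, calculate the photon energy:
E_photon = hc/λ = (6.626×10⁻³⁴ J·s)(3×10⁸ m/s) / (248.6×10⁻⁹ m)
E_photon = 4.9873 eV

Then, the maximum kinetic energy:
KE_max = E_photon - φ = 4.9873 eV - 3.04 eV = 1.9473 eV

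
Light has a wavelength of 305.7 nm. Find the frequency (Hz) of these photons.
9.8068e+14 Hz

Using the wave equation: c = fλ

Solving for frequency:
f = c/λ = (3×10⁸ m/s) / (305.7×10⁻⁹ m)
f = 9.8068e+14 Hz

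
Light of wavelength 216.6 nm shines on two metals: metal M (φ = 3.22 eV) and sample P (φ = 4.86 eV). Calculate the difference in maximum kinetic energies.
1.6400 eV

Using KE_max = hc/λ - φ for each metal:

Photon energy: E = hc/λ = 5.7241 eV

For metal M (φ₁ = 3.22 eV):
KE₁ = E - φ₁ = 5.7241 - 3.22 = 2.5041 eV

For sample P (φ₂ = 4.86 eV):
KE₂ = E - φ₂ = 5.7241 - 4.86 = 0.8641 eV

Difference:
ΔKE = KE₁ - KE₂ = 2.5041 - 0.8641 = 1.6400 eV

Note: The difference equals the difference in work functions: 4.86 - 3.22 = 1.64 eV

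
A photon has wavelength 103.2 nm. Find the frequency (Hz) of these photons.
2.9050e+15 Hz

Using the wave equation: c = fλ

Solving for frequency:
f = c/λ = (3×10⁸ m/s) / (103.2×10⁻⁹ m)
f = 2.9050e+15 Hz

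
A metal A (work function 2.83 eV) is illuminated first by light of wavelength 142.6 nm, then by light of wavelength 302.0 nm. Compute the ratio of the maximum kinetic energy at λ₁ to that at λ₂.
4.5981

Using Einstein's equation: KE_max = hc/λ - φ

For λ₁ = 142.6 nm:
E₁ = hc/λ₁ = 8.6945 eV
KE₁ = E₁ - φ = 8.6945 - 2.83 = 5.8645 eV

For λ₂ = 302.0 nm:
E₂ = hc/λ₂ = 4.1054 eV
KE₂ = E₂ - φ = 4.1054 - 2.83 = 1.2754 eV

Ratio: KE₁/KE₂ = 5.8645/1.2754 = 4.5981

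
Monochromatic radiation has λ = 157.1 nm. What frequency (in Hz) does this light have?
1.9083e+15 Hz

Using the wave equation: c = fλ

Solving for frequency:
f = c/λ = (3×10⁸ m/s) / (157.1×10⁻⁹ m)
f = 1.9083e+15 Hz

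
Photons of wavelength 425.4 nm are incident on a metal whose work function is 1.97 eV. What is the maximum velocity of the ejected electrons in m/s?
5.7641e+05 m/s

First, find the maximum kinetic energy:
E_photon = hc/λ = 2.9145 eV
KE_max = E_photon - φ = 2.9145 - 1.97 = 0.9445 eV

Convert to Joules: KE_max = 0.9445 × 1.602×10⁻¹⁹ J = 1.5133e-19 J

Then use KE = ½mv² to find velocity:
v = √(2·KE/m) = √(2 × 1.5133e-19 J / 9.109e-31 kg)
v = 5.7641e+05 m/s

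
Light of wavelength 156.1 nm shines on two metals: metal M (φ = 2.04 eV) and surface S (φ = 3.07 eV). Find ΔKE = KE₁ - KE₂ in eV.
1.0300 eV

Using KE_max = hc/λ - φ for each metal:

Photon energy: E = hc/λ = 7.9426 eV

For metal M (φ₁ = 2.04 eV):
KE₁ = E - φ₁ = 7.9426 - 2.04 = 5.9026 eV

For surface S (φ₂ = 3.07 eV):
KE₂ = E - φ₂ = 7.9426 - 3.07 = 4.8726 eV

Difference:
ΔKE = KE₁ - KE₂ = 5.9026 - 4.8726 = 1.0300 eV

Note: The difference equals the difference in work functions: 3.07 - 2.04 = 1.03 eV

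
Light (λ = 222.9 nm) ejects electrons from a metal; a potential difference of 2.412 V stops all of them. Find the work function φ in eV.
3.15 eV

The stopping potential gives the maximum kinetic energy: KE_max = eV_s = 2.412 eV

From Einstein's photoelectric equation: KE_max = hc/λ - φ
Rearranging: φ = hc/λ - KE_max

Calculate photon energy:
E_photon = hc/λ = (6.626×10⁻³⁴ J·s)(3×10⁸ m/s) / (222.9×10⁻⁹ m) = 5.5623 eV

Therefore:
φ = 5.5623 - 2.412 = 3.15 eV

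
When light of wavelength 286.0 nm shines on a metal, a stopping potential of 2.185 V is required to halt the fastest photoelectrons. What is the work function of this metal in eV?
2.15 eV

The stopping potential gives the maximum kinetic energy: KE_max = eV_s = 2.185 eV

From Einstein's photoelectric equation: KE_max = hc/λ - φ
Rearranging: φ = hc/λ - KE_max

Calculate photon energy:
E_photon = hc/λ = (6.626×10⁻³⁴ J·s)(3×10⁸ m/s) / (286.0×10⁻⁹ m) = 4.3351 eV

Therefore:
φ = 4.3351 - 2.185 = 2.15 eV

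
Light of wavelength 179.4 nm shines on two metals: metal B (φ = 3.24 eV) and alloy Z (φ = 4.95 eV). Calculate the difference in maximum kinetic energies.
1.7100 eV

Using KE_max = hc/λ - φ for each metal:

Photon energy: E = hc/λ = 6.9110 eV

For metal B (φ₁ = 3.24 eV):
KE₁ = E - φ₁ = 6.9110 - 3.24 = 3.6710 eV

For alloy Z (φ₂ = 4.95 eV):
KE₂ = E - φ₂ = 6.9110 - 4.95 = 1.9610 eV

Difference:
ΔKE = KE₁ - KE₂ = 3.6710 - 1.9610 = 1.7100 eV

Note: The difference equals the difference in work functions: 4.95 - 3.24 = 1.71 eV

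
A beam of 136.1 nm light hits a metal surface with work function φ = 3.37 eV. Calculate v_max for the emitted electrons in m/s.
1.4209e+06 m/s

First, find the maximum kinetic energy:
E_photon = hc/λ = 9.1098 eV
KE_max = E_photon - φ = 9.1098 - 3.37 = 5.7398 eV

Convert to Joules: KE_max = 5.7398 × 1.602×10⁻¹⁹ J = 9.1962e-19 J

Then use KE = ½mv² to find velocity:
v = √(2·KE/m) = √(2 × 9.1962e-19 J / 9.109e-31 kg)
v = 1.4209e+06 m/s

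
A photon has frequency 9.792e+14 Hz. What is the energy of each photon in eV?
4.0496 eV

Using E = hf:

E = hf = (6.626×10⁻³⁴ J·s)(9.792e+14 Hz)
E = 4.0496 eV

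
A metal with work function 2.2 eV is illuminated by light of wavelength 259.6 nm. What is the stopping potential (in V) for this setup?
2.5760 V

The stopping potential V_s satisfies: eV_s = KE_max

First, find KE_max using Einstein's equation:
E_photon = hc/λ = 4.7760 eV
KE_max = E_photon - φ = 4.7760 - 2.2 = 2.5760 eV

Since eV_s = KE_max:
V_s = KE_max/e = 2.5760 V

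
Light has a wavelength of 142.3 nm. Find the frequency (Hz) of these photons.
2.1068e+15 Hz

Using the wave equation: c = fλ

Solving for frequency:
f = c/λ = (3×10⁸ m/s) / (142.3×10⁻⁹ m)
f = 2.1068e+15 Hz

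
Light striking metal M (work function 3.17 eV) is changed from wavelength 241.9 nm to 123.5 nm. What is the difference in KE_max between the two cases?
4.9138 eV

Using Einstein's equation: KE_max = hc/λ - φ

For λ₁ = 241.9 nm:
KE₁ = hc/λ₁ - φ = 5.1254 - 3.17 = 1.9554 eV

For λ₂ = 123.5 nm:
KE₂ = hc/λ₂ - φ = 10.0392 - 3.17 = 6.8692 eV

Change in KE:
ΔKE = KE₂ - KE₁ = 6.8692 - 1.9554 = 4.9138 eV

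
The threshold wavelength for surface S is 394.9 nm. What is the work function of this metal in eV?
3.14 eV

At the threshold wavelength, photon energy equals work function:
φ = hc/λ₀

Calculating:
φ = (6.626×10⁻³⁴ J·s)(3×10⁸ m/s) / (394.9×10⁻⁹ m)
φ = 3.14 eV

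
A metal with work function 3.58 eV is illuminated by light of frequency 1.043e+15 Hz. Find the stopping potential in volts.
0.7335 V

The stopping potential V_s satisfies: eV_s = KE_max

First, find KE_max using Einstein's equation:
E_photon = hf = (6.626×10⁻³⁴ J·s)(1.043e+15 Hz) = 4.3135 eV
KE_max = E_photon - φ = 4.3135 - 3.58 = 0.7335 eV

Since eV_s = KE_max:
V_s = KE_max/e = 0.7335 V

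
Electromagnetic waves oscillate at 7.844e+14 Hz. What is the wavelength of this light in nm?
382.19 nm

Using the wave equation: c = fλ

Solving for wavelength:
λ = c/f = (3×10⁸ m/s) / (7.844e+14 Hz)
λ = 382.19 nm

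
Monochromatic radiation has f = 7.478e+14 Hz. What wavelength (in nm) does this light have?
400.90 nm

Using the wave equation: c = fλ

Solving for wavelength:
λ = c/f = (3×10⁸ m/s) / (7.478e+14 Hz)
λ = 400.90 nm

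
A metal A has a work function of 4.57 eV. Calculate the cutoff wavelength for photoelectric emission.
271.30 nm

The threshold wavelength is when the photon energy equals the work function:
hc/λ₀ = φ

Solving for λ₀:
λ₀ = hc/φ = (6.626×10⁻³⁴ J·s)(3×10⁸ m/s) / (4.57 eV × 1.602×10⁻¹⁹ J/eV)
λ₀ = 271.30 nm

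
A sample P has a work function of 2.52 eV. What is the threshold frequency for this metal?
6.0933e+14 Hz

The threshold frequency is when the photon energy equals the work function:
hf₀ = φ

Solving for f₀:
f₀ = φ/h = (2.52 eV × 1.602×10⁻¹⁹ J/eV) / (6.626×10⁻³⁴ J·s)
f₀ = 6.0933e+14 Hz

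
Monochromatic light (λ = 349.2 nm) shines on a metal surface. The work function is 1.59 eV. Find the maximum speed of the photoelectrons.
8.3045e+05 m/s

First, find the maximum kinetic energy:
E_photon = hc/λ = 3.5505 eV
KE_max = E_photon - φ = 3.5505 - 1.59 = 1.9605 eV

Convert to Joules: KE_max = 1.9605 × 1.602×10⁻¹⁹ J = 3.1411e-19 J

Then use KE = ½mv² to find velocity:
v = √(2·KE/m) = √(2 × 3.1411e-19 J / 9.109e-31 kg)
v = 8.3045e+05 m/s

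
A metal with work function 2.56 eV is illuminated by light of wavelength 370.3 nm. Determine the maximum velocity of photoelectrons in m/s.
5.2656e+05 m/s

First, find the maximum kinetic energy:
E_photon = hc/λ = 3.3482 eV
KE_max = E_photon - φ = 3.3482 - 2.56 = 0.7882 eV

Convert to Joules: KE_max = 0.7882 × 1.602×10⁻¹⁹ J = 1.2629e-19 J

Then use KE = ½mv² to find velocity:
v = √(2·KE/m) = √(2 × 1.2629e-19 J / 9.109e-31 kg)
v = 5.2656e+05 m/s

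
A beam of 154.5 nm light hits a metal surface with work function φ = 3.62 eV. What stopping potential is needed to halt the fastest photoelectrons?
4.4049 V

The stopping potential V_s satisfies: eV_s = KE_max

First, find KE_max using Einstein's equation:
E_photon = hc/λ = 8.0249 eV
KE_max = E_photon - φ = 8.0249 - 3.62 = 4.4049 eV

Since eV_s = KE_max:
V_s = KE_max/e = 4.4049 V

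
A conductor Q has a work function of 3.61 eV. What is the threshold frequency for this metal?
8.7289e+14 Hz

The threshold frequency is when the photon energy equals the work function:
hf₀ = φ

Solving for f₀:
f₀ = φ/h = (3.61 eV × 1.602×10⁻¹⁹ J/eV) / (6.626×10⁻³⁴ J·s)
f₀ = 8.7289e+14 Hz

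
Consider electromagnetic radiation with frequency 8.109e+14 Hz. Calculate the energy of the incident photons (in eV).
3.3536 eV

Using E = hf:

E = hf = (6.626×10⁻³⁴ J·s)(8.109e+14 Hz)
E = 3.3536 eV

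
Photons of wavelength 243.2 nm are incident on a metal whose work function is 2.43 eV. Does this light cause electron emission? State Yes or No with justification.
Yes

For photoemission, the photon energy must exceed the work function.

Photon energy: E = hc/λ = 5.0980 eV
Work function: φ = 2.43 eV

Since E_photon (5.0980 eV) > φ (2.43 eV), photoemission WILL occur.
The threshold wavelength is λ₀ = hc/φ = 510.2 nm.
Since 243.2 nm < 510.2 nm, the light has sufficient energy.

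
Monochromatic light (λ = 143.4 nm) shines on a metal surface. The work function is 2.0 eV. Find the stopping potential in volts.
6.6460 V

The stopping potential V_s satisfies: eV_s = KE_max

First, find KE_max using Einstein's equation:
E_photon = hc/λ = 8.6460 eV
KE_max = E_photon - φ = 8.6460 - 2.0 = 6.6460 eV

Since eV_s = KE_max:
V_s = KE_max/e = 6.6460 V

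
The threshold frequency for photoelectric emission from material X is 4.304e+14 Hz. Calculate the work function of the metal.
1.78 eV

At the threshold frequency, photon energy equals work function:
φ = hf₀

Calculating:
φ = (6.626×10⁻³⁴ J·s)(4.304e+14 Hz)
φ = 1.78 eV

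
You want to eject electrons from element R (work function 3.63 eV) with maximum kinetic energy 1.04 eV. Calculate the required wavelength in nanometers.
265.49 nm

From Einstein's equation: KE_max = hc/λ - φ

Rearranging for λ:
hc/λ = KE_max + φ
λ = hc/(KE_max + φ)

Required photon energy:
E_photon = KE_max + φ = 1.04 + 3.63 = 4.67 eV

Required wavelength:
λ = hc/E_photon = (6.626×10⁻³⁴)(3×10⁸) / (4.67 × 1.602×10⁻¹⁹)
λ = 265.49 nm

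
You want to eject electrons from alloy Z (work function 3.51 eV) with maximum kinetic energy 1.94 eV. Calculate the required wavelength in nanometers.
227.49 nm

From Einstein's equation: KE_max = hc/λ - φ

Rearranging for λ:
hc/λ = KE_max + φ
λ = hc/(KE_max + φ)

Required photon energy:
E_photon = KE_max + φ = 1.94 + 3.51 = 5.45 eV

Required wavelength:
λ = hc/E_photon = (6.626×10⁻³⁴)(3×10⁸) / (5.45 × 1.602×10⁻¹⁹)
λ = 227.49 nm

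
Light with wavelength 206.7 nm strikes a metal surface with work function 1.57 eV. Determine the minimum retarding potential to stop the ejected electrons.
4.4283 V

The stopping potential V_s satisfies: eV_s = KE_max

First, find KE_max using Einstein's equation:
E_photon = hc/λ = 5.9983 eV
KE_max = E_photon - φ = 5.9983 - 1.57 = 4.4283 eV

Since eV_s = KE_max:
V_s = KE_max/e = 4.4283 V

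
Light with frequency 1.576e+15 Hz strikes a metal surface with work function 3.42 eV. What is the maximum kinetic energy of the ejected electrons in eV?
3.0978 eV

Using Einstein's photoelectric equation: KE_max = hf - φ

First, calculate the photon energy:
E_photon = hf = (6.626×10⁻³⁴ J·s)(1.576e+15 Hz)
E_photon = 6.5178 eV

Then, the maximum kinetic energy:
KE_max = E_photon - φ = 6.5178 eV - 3.42 eV = 3.0978 eV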